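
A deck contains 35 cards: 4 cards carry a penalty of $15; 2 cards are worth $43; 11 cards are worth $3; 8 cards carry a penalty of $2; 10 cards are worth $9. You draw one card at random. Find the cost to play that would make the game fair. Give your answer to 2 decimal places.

E[payout] = (4/35)·(-15) + (2/35)·43 + (11/35)·3 + (8/35)·(-2) + (10/35)·9 = 19/5
Fair fee = E[payout] = 19/5 ≈ $3.80

$3.80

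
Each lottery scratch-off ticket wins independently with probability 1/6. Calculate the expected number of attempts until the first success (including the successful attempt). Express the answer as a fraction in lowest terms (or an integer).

For a geometric distribution, E[trials] = 1/p = 1/(1/6) = 6.

6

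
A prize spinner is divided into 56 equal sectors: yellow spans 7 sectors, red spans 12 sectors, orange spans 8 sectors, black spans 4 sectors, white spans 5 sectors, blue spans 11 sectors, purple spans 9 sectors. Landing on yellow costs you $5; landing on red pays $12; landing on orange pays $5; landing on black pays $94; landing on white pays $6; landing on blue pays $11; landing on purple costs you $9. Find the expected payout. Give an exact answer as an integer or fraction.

E[payout] = (7/56)·(-5) + (12/56)·12 + (8/56)·5 + (4/56)·94 + (5/56)·6 + (11/56)·11 + (9/56)·(-9) = 85/8

85/8 dollars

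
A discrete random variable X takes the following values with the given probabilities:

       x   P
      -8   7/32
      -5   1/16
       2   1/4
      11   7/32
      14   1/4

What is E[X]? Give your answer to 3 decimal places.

E[X] = (7/32)·(-8) + (1/16)·(-5) + (1/4)·2 + (7/32)·11 + (1/4)·14
     = 139/32 ≈ 4.344

4.344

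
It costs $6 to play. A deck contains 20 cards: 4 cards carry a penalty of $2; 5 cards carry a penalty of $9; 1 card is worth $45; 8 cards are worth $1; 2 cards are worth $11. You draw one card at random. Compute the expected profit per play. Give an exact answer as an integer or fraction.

-49/10 dollars

E[payout] = (4/20)·(-2) + (5/20)·(-9) + (1/20)·45 + (8/20)·1 + (2/20)·11 = 11/10
Expected profit = 11/10 − 6 = -49/10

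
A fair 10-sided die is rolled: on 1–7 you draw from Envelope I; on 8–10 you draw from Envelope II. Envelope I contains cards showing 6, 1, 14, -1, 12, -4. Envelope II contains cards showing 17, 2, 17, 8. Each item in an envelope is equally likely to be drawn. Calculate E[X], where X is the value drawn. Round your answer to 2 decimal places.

E[X | Envelope I] = (6 + 1 + 14 − 1 + 12 − 4)/6 = 14/3
E[X | Envelope II] = (17 + 2 + 17 + 8)/4 = 11
E[X] = (7/10)·14/3 + (3/10)·11 = 197/30 ≈ 6.57

6.57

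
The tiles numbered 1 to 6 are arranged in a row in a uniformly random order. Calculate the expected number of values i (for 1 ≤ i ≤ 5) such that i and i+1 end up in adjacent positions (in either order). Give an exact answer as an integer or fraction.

5/3

For each i ∈ {1,…,5}, let Xᵢ = 1 if i and i+1 are adjacent. P(Xᵢ=1) = 2·(6−1)!/6! = 2/6.
By linearity, E[ΣXᵢ] = (5)·(2/6) = 5/3.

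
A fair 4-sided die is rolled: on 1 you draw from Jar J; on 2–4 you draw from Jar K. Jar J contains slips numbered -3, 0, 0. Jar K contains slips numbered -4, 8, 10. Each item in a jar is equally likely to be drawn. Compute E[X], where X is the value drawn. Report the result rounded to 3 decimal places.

3.250

E[X | Jar J] = (-3 + 0 + 0)/3 = -1
E[X | Jar K] = (-4 + 8 + 10)/3 = 14/3
E[X] = (1/4)·(-1) + (3/4)·14/3 = 13/4 ≈ 3.250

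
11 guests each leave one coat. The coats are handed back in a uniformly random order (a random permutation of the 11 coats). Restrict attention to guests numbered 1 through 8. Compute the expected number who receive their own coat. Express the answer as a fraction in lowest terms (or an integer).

8/11

Let Xᵢ = 1 if person i gets their own coat. For each i, P(Xᵢ=1) = 1/11.
By linearity of expectation, E[X₁+…+X_8] = 8·(1/11) = 8/11.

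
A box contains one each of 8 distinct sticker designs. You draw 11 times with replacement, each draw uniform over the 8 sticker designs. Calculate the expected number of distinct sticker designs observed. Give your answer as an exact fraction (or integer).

Let Xⱼ=1 if type j appears at least once. P(Xⱼ=1) = 1 − ((8−1)/8)^11 = 6612607849/8589934592.
E[#distinct] = 8·6612607849/8589934592 = 6612607849/1073741824.

6612607849/1073741824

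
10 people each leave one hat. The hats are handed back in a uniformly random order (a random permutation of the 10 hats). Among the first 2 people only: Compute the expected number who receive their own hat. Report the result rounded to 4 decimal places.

0.2000

Let Xᵢ = 1 if person i gets their own hat. For each i, P(Xᵢ=1) = 1/10.
By linearity of expectation, E[X₁+…+X_2] = 2·(1/10) = 1/5.
≈ 0.2000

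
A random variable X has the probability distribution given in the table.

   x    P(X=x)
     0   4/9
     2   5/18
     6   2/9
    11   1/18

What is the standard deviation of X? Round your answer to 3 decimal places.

3.096

E[X] = 5/2, E[X²] = 95/6
Var(X) = E[X²] − (E[X])² = 95/6 − 25/4 = 115/12
SD(X) = √(115/12) ≈ 3.096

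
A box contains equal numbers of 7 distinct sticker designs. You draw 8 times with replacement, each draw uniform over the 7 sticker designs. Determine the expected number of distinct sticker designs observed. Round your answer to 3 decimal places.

4.960

Let Xⱼ=1 if type j appears at least once. P(Xⱼ=1) = 1 − ((7−1)/7)^8 = 4085185/5764801.
E[#distinct] = 7·4085185/5764801 = 4085185/823543.
≈ 4.960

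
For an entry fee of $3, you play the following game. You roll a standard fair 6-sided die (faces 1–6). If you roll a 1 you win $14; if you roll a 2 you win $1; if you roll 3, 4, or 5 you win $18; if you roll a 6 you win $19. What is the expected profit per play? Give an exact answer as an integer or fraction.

35/3 dollars

E[payout] = (1/6)·1 + (1/6)·14 + (1/2)·18 + (1/6)·19 = 44/3
Expected profit = 44/3 − 3 = 35/3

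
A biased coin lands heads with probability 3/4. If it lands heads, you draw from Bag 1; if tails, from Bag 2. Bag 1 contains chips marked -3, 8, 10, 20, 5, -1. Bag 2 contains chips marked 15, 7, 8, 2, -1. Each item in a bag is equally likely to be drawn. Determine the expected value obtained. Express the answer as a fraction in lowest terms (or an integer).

E[X | Bag 1] = (-3 + 8 + 10 + 20 + 5 − 1)/6 = 13/2
E[X | Bag 2] = (15 + 7 + 8 + 2 − 1)/5 = 31/5
E[X] = (3/4)·13/2 + (1/4)·31/5 = 257/40

257/40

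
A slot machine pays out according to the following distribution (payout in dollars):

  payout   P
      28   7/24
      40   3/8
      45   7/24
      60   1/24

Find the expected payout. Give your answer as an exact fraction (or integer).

931/24 dollars

E[X] = (7/24)·28 + (3/8)·40 + (7/24)·45 + (1/24)·60
     = 931/24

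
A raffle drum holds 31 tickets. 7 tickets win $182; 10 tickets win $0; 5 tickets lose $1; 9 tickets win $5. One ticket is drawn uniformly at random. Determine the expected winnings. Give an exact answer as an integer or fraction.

E[payout] = (7/31)·182 + (10/31)·0 + (5/31)·(-1) + (9/31)·5 = 1314/31

1314/31 dollars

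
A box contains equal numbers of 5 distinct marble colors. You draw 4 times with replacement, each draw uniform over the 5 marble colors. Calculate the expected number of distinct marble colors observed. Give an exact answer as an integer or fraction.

369/125

Let Xⱼ=1 if type j appears at least once. P(Xⱼ=1) = 1 − ((5−1)/5)^4 = 369/625.
E[#distinct] = 5·369/625 = 369/125.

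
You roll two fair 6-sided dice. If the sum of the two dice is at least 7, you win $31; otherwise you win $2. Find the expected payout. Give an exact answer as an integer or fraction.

E[payout] = (5/12)·2 + (7/12)·31 = 227/12

227/12 dollars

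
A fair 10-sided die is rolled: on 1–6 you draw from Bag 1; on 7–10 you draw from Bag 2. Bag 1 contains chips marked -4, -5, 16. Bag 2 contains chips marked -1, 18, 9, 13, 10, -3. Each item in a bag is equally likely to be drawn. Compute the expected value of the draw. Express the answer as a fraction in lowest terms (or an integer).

E[X | Bag 1] = (-4 − 5 + 16)/3 = 7/3
E[X | Bag 2] = (-1 + 18 + 9 + 13 + 10 − 3)/6 = 23/3
E[X] = (3/5)·7/3 + (2/5)·23/3 = 67/15

67/15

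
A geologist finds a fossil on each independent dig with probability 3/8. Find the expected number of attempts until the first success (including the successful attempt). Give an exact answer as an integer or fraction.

For a geometric distribution, E[trials] = 1/p = 1/(3/8) = 8/3.

8/3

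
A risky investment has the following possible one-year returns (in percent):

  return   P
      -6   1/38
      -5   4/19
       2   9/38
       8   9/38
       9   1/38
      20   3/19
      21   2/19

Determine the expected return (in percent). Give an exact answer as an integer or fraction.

E[X] = (1/38)·(-6) + (4/19)·(-5) + (9/38)·2 + (9/38)·8 + (1/38)·9 + (3/19)·20 + (2/19)·21
     = 257/38

257/38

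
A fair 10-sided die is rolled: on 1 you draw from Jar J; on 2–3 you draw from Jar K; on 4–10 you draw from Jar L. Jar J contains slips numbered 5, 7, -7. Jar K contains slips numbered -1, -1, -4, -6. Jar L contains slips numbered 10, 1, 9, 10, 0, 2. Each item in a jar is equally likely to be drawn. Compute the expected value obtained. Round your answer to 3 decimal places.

E[X | Jar J] = (5 + 7 − 7)/3 = 5/3
E[X | Jar K] = (-1 − 1 − 4 − 6)/4 = -3
E[X | Jar L] = (10 + 1 + 9 + 10 + 0 + 2)/6 = 16/3
E[X] = (1/10)·5/3 + (1/5)·(-3) + (7/10)·16/3 = 33/10 ≈ 3.300

3.300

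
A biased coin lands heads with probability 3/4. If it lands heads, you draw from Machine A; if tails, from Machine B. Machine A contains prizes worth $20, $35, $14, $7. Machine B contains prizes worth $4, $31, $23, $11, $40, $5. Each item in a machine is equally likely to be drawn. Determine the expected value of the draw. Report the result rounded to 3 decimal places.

$19.000

E[X | Machine A] = (20 + 35 + 14 + 7)/4 = 19
E[X | Machine B] = (4 + 31 + 23 + 11 + 40 + 5)/6 = 19
E[X] = (3/4)·19 + (1/4)·19 = 19 ≈ 19.000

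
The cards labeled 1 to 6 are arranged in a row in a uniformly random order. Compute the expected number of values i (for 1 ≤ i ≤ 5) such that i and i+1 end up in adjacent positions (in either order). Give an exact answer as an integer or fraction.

5/3

For each i ∈ {1,…,5}, let Xᵢ = 1 if i and i+1 are adjacent. P(Xᵢ=1) = 2·(6−1)!/6! = 2/6.
By linearity, E[ΣXᵢ] = (5)·(2/6) = 5/3.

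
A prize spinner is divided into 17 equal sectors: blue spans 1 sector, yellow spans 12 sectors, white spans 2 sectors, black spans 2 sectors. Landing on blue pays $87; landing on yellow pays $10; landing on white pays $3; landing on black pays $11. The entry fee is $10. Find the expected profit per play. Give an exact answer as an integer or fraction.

E[payout] = (1/17)·87 + (12/17)·10 + (2/17)·3 + (2/17)·11 = 235/17
Expected profit = 235/17 − 10 = 65/17

65/17 dollars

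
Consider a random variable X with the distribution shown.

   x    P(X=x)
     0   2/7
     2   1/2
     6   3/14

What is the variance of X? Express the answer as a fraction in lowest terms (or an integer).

220/49

E[X] = (2/7)·0 + (1/2)·2 + (3/14)·6 = 16/7
E[X²] = (2/7)·0 + (1/2)·4 + (3/14)·36 = 68/7
Var(X) = 68/7 − (16/7)² = 220/49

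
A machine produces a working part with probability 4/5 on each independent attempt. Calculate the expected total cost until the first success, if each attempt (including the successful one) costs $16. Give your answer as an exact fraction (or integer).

$20

E[#attempts] = 1/p = 5/4; E[cost] = 16·5/4 = 20.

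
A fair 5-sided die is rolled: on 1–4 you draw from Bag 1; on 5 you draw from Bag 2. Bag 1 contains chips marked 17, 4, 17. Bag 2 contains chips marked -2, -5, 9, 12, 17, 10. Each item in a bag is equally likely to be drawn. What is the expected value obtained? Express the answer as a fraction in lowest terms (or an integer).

23/2

E[X | Bag 1] = (17 + 4 + 17)/3 = 38/3
E[X | Bag 2] = (-2 − 5 + 9 + 12 + 17 + 10)/6 = 41/6
E[X] = (4/5)·38/3 + (1/5)·41/6 = 23/2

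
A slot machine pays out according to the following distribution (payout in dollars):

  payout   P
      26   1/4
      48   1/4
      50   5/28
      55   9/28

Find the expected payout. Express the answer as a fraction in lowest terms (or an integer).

E[X] = (1/4)·26 + (1/4)·48 + (5/28)·50 + (9/28)·55
     = 1263/28

1263/28 dollars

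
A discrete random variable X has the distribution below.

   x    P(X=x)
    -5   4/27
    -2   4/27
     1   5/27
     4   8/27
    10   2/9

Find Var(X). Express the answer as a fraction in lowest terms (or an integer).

E[X] = (4/27)·(-5) + (4/27)·(-2) + (5/27)·1 + (8/27)·4 + (2/9)·10 = 23/9
E[X²] = (4/27)·25 + (4/27)·4 + (5/27)·1 + (8/27)·16 + (2/9)·100 = 283/9
Var(X) = 283/9 − (23/9)² = 2018/81

2018/81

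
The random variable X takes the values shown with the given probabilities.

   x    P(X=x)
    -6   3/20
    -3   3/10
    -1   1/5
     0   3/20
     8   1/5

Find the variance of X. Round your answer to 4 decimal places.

E[X] = (3/20)·(-6) + (3/10)·(-3) + (1/5)·(-1) + (3/20)·0 + (1/5)·8 = -2/5
E[X²] = (3/20)·36 + (3/10)·9 + (1/5)·1 + (3/20)·0 + (1/5)·64 = 211/10
Var(X) = 211/10 − (-2/5)² = 1047/50 ≈ 20.9400

20.9400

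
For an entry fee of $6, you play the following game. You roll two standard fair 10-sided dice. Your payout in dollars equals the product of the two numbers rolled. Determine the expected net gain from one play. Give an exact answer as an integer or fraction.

Distribution of the product of the two numbers rolled: 1 w.p. 1/100, 2 w.p. 1/50, 3 w.p. 1/50, 4 w.p. 3/100, 5 w.p. 1/50, 6 w.p. 1/25, …
E[payout] = (1/100)·1 + (1/50)·2 + (1/50)·3 + (3/100)·4 + (1/50)·5 + (1/25)·6 + (1/50)·7 + (1/25)·8 + (3/100)·9 + (1/25)·10 + (1/25)·12 + (1/50)·14 + (1/50)·15 + (3/100)·16 + (1/25)·18 + (1/25)·20 + (1/50)·21 + (1/25)·24 + (1/100)·25 + (1/50)·27 + (1/50)·28 + (1/25)·30 + (1/50)·32 + (1/50)·35 + (3/100)·36 + (1/25)·40 + (1/50)·42 + (1/50)·45 + (1/50)·48 + (1/100)·49 + (1/50)·50 + (1/50)·54 + (1/50)·56 + (1/50)·60 + (1/50)·63 + (1/100)·64 + (1/50)·70 + (1/50)·72 + (1/50)·80 + (1/100)·81 + (1/50)·90 + (1/100)·100 = 121/4
Expected profit = 121/4 − 6 = 97/4

97/4 dollars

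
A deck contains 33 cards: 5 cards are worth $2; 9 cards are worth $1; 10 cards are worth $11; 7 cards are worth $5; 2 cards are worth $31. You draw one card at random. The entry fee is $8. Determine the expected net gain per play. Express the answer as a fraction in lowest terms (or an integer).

E[payout] = (5/33)·2 + (9/33)·1 + (10/33)·11 + (7/33)·5 + (2/33)·31 = 226/33
Expected profit = 226/33 − 8 = -38/33

-38/33 dollars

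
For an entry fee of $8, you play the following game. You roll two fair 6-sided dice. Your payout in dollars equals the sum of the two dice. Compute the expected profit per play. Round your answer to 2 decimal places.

Distribution of the sum of the two dice: 2 w.p. 1/36, 3 w.p. 1/18, 4 w.p. 1/12, 5 w.p. 1/9, 6 w.p. 5/36, 7 w.p. 1/6, …
E[payout] = (1/36)·2 + (1/18)·3 + (1/12)·4 + (1/9)·5 + (5/36)·6 + (1/6)·7 + (5/36)·8 + (1/9)·9 + (1/12)·10 + (1/18)·11 + (1/36)·12 = 7
Expected profit = 7 − 8 = -1 ≈ -$1.00

-$1.00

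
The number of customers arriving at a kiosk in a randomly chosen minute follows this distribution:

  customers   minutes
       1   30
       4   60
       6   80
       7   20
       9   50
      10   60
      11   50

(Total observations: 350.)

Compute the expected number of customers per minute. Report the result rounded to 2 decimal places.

7.11

Total = 350, so P(customers=1) = 30/350, etc.
E[X] = (3/35)·1 + (6/35)·4 + (8/35)·6 + (2/35)·7 + (1/7)·9 + (6/35)·10 + (1/7)·11
     = 249/35 ≈ 7.11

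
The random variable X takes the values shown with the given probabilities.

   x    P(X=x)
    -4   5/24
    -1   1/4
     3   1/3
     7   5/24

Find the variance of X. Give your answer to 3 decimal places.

E[X] = (5/24)·(-4) + (1/4)·(-1) + (1/3)·3 + (5/24)·7 = 11/8
E[X²] = (5/24)·16 + (1/4)·1 + (1/3)·9 + (5/24)·49 = 403/24
Var(X) = 403/24 − (11/8)² = 2861/192 ≈ 14.901

14.901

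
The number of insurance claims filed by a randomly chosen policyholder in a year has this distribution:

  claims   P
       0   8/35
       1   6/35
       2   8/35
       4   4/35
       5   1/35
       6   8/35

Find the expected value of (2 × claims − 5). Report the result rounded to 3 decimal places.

0.200

E[2x-5] = (8/35)·(-5) + (6/35)·(-3) + (8/35)·(-1) + (4/35)·3 + (1/35)·5 + (8/35)·7
     = 1/5 ≈ 0.200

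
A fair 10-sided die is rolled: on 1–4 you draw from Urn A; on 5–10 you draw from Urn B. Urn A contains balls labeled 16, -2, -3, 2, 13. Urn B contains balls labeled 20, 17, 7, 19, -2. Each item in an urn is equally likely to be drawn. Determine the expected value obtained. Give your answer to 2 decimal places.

9.40

E[X | Urn A] = (16 − 2 − 3 + 2 + 13)/5 = 26/5
E[X | Urn B] = (20 + 17 + 7 + 19 − 2)/5 = 61/5
E[X] = (2/5)·26/5 + (3/5)·61/5 = 47/5 ≈ 9.40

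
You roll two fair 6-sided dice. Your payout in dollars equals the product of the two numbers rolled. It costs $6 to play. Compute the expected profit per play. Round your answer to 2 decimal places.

$6.25

Distribution of the product of the two numbers rolled: 1 w.p. 1/36, 2 w.p. 1/18, 3 w.p. 1/18, 4 w.p. 1/12, 5 w.p. 1/18, 6 w.p. 1/9, …
E[payout] = (1/36)·1 + (1/18)·2 + (1/18)·3 + (1/12)·4 + (1/18)·5 + (1/9)·6 + (1/18)·8 + (1/36)·9 + (1/18)·10 + (1/9)·12 + (1/18)·15 + (1/36)·16 + (1/18)·18 + (1/18)·20 + (1/18)·24 + (1/36)·25 + (1/18)·30 + (1/36)·36 = 49/4
Expected profit = 49/4 − 6 = 25/4 ≈ $6.25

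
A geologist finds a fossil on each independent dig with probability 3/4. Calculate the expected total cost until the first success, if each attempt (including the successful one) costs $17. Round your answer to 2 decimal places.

$22.67

E[#attempts] = 1/p = 4/3; E[cost] = 17·4/3 = 68/3.
≈ 22.67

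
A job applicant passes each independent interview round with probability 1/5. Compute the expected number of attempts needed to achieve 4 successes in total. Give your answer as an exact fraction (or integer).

20

By linearity (sum of 4 independent geometric waits), E[trials] = 4/p = 4/(1/5) = 20.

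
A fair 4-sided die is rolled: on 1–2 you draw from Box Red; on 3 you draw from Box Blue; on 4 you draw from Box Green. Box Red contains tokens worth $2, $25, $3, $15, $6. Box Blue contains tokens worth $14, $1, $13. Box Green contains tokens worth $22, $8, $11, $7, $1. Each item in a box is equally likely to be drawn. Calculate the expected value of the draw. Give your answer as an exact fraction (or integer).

E[X | Box Red] = (2 + 25 + 3 + 15 + 6)/5 = 51/5
E[X | Box Blue] = (14 + 1 + 13)/3 = 28/3
E[X | Box Green] = (22 + 8 + 11 + 7 + 1)/5 = 49/5
E[X] = (1/2)·51/5 + (1/4)·28/3 + (1/4)·49/5 = 593/60

593/60 dollars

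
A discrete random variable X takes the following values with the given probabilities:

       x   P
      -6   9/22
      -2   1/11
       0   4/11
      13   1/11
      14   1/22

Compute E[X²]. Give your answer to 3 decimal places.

39.364

E[X²] = (9/22)·36 + (1/11)·4 + (4/11)·0 + (1/11)·169 + (1/22)·196
     = 433/11 ≈ 39.364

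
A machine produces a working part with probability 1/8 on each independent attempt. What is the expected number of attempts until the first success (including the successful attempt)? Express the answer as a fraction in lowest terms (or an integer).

For a geometric distribution, E[trials] = 1/p = 1/(1/8) = 8.

8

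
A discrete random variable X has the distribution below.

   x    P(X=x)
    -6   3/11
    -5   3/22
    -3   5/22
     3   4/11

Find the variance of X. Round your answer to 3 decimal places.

E[X] = (3/11)·(-6) + (3/22)·(-5) + (5/22)·(-3) + (4/11)·3 = -21/11
E[X²] = (3/11)·36 + (3/22)·25 + (5/22)·9 + (4/11)·9 = 204/11
Var(X) = 204/11 − (-21/11)² = 1803/121 ≈ 14.901

14.901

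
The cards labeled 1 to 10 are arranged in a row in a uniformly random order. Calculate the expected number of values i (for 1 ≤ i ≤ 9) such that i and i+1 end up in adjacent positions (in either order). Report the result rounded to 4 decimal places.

1.8000

For each i ∈ {1,…,9}, let Xᵢ = 1 if i and i+1 are adjacent. P(Xᵢ=1) = 2·(10−1)!/10! = 2/10.
By linearity, E[ΣXᵢ] = (9)·(2/10) = 9/5.
≈ 1.8000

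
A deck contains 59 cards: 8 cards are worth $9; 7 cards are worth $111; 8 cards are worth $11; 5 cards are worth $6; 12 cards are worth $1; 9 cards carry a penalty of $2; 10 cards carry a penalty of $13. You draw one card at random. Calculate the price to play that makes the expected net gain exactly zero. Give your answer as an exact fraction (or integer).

831/59 dollars

E[payout] = (8/59)·9 + (7/59)·111 + (8/59)·11 + (5/59)·6 + (12/59)·1 + (9/59)·(-2) + (10/59)·(-13) = 831/59
Fair fee = E[payout] = 831/59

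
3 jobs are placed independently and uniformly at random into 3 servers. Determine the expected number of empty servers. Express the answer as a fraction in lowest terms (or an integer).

Let Xⱼ=1 if server j is empty. P(Xⱼ=1) = ((3-1)/3)^3 = 8/27.
By linearity, E[#empty] = 3·8/27 = 8/9.

8/9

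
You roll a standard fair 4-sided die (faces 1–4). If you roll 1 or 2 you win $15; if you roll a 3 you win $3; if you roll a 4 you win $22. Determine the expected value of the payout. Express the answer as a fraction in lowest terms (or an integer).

55/4 dollars

E[payout] = (1/4)·3 + (1/2)·15 + (1/4)·22 = 55/4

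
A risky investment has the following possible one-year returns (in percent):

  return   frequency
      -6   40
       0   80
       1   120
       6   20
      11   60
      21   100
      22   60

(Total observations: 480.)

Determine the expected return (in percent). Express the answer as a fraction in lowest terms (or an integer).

Total = 480, so P(return=-6) = 40/480, etc.
E[X] = (1/12)·(-6) + (1/6)·0 + (1/4)·1 + (1/24)·6 + (1/8)·11 + (5/24)·21 + (1/8)·22
     = 17/2

17/2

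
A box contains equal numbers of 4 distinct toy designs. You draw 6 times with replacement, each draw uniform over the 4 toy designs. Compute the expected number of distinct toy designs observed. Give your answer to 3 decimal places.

Let Xⱼ=1 if type j appears at least once. P(Xⱼ=1) = 1 − ((4−1)/4)^6 = 3367/4096.
E[#distinct] = 4·3367/4096 = 3367/1024.
≈ 3.288

3.288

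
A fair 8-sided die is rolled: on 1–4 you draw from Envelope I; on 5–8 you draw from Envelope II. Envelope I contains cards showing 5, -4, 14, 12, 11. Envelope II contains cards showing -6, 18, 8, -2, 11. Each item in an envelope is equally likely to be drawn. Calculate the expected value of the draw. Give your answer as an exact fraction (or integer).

E[X | Envelope I] = (5 − 4 + 14 + 12 + 11)/5 = 38/5
E[X | Envelope II] = (-6 + 18 + 8 − 2 + 11)/5 = 29/5
E[X] = (1/2)·38/5 + (1/2)·29/5 = 67/10

67/10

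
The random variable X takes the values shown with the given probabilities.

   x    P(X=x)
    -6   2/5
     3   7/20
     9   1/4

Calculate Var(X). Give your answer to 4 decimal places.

36.9900

E[X] = (2/5)·(-6) + (7/20)·3 + (1/4)·9 = 9/10
E[X²] = (2/5)·36 + (7/20)·9 + (1/4)·81 = 189/5
Var(X) = 189/5 − (9/10)² = 3699/100 ≈ 36.9900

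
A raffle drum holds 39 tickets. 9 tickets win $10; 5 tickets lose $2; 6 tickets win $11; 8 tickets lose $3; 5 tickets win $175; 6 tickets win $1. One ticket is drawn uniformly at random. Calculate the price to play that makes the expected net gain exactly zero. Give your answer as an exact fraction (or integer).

1003/39 dollars

E[payout] = (9/39)·10 + (5/39)·(-2) + (6/39)·11 + (8/39)·(-3) + (5/39)·175 + (6/39)·1 = 1003/39
Fair fee = E[payout] = 1003/39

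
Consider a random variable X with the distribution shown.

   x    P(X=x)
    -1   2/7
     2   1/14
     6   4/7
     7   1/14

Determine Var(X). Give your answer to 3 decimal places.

10.311

E[X] = (2/7)·(-1) + (1/14)·2 + (4/7)·6 + (1/14)·7 = 53/14
E[X²] = (2/7)·1 + (1/14)·4 + (4/7)·36 + (1/14)·49 = 345/14
Var(X) = 345/14 − (53/14)² = 2021/196 ≈ 10.311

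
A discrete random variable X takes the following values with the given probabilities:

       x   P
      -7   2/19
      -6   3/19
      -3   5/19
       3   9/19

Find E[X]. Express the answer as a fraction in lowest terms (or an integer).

-20/19

E[X] = (2/19)·(-7) + (3/19)·(-6) + (5/19)·(-3) + (9/19)·3
     = -20/19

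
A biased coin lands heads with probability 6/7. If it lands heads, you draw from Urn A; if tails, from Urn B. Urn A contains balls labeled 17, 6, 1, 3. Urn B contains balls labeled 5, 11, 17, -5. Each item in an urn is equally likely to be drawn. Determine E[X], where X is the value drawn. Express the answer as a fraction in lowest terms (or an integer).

95/14

E[X | Urn A] = (17 + 6 + 1 + 3)/4 = 27/4
E[X | Urn B] = (5 + 11 + 17 − 5)/4 = 7
E[X] = (6/7)·27/4 + (1/7)·7 = 95/14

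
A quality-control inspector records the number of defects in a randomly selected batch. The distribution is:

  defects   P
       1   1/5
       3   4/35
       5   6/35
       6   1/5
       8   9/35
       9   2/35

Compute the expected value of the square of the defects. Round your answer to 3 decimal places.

E[X²] = (1/5)·1 + (4/35)·9 + (6/35)·25 + (1/5)·36 + (9/35)·64 + (2/35)·81
     = 169/5 ≈ 33.800

33.800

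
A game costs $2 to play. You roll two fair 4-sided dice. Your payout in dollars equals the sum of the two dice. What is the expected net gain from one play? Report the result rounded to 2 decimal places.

Distribution of the sum of the two dice: 2 w.p. 1/16, 3 w.p. 1/8, 4 w.p. 3/16, 5 w.p. 1/4, 6 w.p. 3/16, 7 w.p. 1/8, …
E[payout] = (1/16)·2 + (1/8)·3 + (3/16)·4 + (1/4)·5 + (3/16)·6 + (1/8)·7 + (1/16)·8 = 5
Expected profit = 5 − 2 = 3 ≈ $3.00

$3.00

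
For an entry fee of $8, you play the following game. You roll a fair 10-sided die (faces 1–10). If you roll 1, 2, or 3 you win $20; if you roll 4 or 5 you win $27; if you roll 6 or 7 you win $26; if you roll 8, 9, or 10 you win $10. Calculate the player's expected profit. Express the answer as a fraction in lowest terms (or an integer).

58/5 dollars

E[payout] = (3/10)·10 + (3/10)·20 + (1/5)·26 + (1/5)·27 = 98/5
Expected profit = 98/5 − 8 = 58/5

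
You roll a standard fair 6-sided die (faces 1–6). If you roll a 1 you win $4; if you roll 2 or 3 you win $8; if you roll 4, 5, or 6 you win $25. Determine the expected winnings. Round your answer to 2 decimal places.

E[payout] = (1/6)·4 + (1/3)·8 + (1/2)·25 = 95/6
≈ $15.83

$15.83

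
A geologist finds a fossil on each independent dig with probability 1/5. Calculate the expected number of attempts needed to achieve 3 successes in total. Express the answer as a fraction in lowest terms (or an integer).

15

By linearity (sum of 3 independent geometric waits), E[trials] = 3/p = 3/(1/5) = 15.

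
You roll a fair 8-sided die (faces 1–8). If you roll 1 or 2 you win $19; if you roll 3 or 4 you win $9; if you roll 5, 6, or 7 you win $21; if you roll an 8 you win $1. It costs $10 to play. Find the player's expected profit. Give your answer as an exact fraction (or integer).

E[payout] = (1/8)·1 + (1/4)·9 + (1/4)·19 + (3/8)·21 = 15
Expected profit = 15 − 10 = 5

$5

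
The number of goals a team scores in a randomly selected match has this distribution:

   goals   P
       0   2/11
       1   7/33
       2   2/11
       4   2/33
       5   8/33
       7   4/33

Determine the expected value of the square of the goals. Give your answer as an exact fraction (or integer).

153/11

E[X²] = (2/11)·0 + (7/33)·1 + (2/11)·4 + (2/33)·16 + (8/33)·25 + (4/33)·49
     = 153/11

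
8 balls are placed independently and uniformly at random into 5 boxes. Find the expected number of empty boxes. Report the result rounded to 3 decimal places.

Let Xⱼ=1 if box j is empty. P(Xⱼ=1) = ((5-1)/5)^8 = 65536/390625.
By linearity, E[#empty] = 5·65536/390625 = 65536/78125.
≈ 0.839

0.839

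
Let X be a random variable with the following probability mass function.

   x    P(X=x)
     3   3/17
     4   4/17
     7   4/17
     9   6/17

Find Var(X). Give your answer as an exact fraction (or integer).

1692/289

E[X] = (3/17)·3 + (4/17)·4 + (4/17)·7 + (6/17)·9 = 107/17
E[X²] = (3/17)·9 + (4/17)·16 + (4/17)·49 + (6/17)·81 = 773/17
Var(X) = 773/17 − (107/17)² = 1692/289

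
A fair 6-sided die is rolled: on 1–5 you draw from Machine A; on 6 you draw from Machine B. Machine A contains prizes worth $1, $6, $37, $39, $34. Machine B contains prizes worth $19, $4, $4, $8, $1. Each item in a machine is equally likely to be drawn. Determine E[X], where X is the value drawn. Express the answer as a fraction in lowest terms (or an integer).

207/10 dollars

E[X | Machine A] = (1 + 6 + 37 + 39 + 34)/5 = 117/5
E[X | Machine B] = (19 + 4 + 4 + 8 + 1)/5 = 36/5
E[X] = (5/6)·117/5 + (1/6)·36/5 = 207/10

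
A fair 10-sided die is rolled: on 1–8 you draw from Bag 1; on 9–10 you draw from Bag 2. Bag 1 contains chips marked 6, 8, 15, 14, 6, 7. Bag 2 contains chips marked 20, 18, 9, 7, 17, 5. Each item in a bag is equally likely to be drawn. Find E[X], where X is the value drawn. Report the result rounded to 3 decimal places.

10.000

E[X | Bag 1] = (6 + 8 + 15 + 14 + 6 + 7)/6 = 28/3
E[X | Bag 2] = (20 + 18 + 9 + 7 + 17 + 5)/6 = 38/3
E[X] = (4/5)·28/3 + (1/5)·38/3 = 10 ≈ 10.000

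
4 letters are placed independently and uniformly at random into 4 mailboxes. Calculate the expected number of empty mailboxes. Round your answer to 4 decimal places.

Let Xⱼ=1 if mailbox j is empty. P(Xⱼ=1) = ((4-1)/4)^4 = 81/256.
By linearity, E[#empty] = 4·81/256 = 81/64.
≈ 1.2656

1.2656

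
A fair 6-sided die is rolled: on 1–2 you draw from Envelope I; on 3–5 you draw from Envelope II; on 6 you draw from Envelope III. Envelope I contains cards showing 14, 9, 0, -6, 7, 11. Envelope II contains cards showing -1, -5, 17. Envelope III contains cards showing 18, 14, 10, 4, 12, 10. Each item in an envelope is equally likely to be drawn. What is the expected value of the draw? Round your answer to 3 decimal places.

E[X | Envelope I] = (14 + 9 + 0 − 6 + 7 + 11)/6 = 35/6
E[X | Envelope II] = (-1 − 5 + 17)/3 = 11/3
E[X | Envelope III] = (18 + 14 + 10 + 4 + 12 + 10)/6 = 34/3
E[X] = (1/3)·35/6 + (1/2)·11/3 + (1/6)·34/3 = 17/3 ≈ 5.667

5.667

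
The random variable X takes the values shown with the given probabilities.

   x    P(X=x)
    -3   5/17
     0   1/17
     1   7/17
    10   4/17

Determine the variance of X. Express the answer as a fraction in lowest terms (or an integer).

E[X] = (5/17)·(-3) + (1/17)·0 + (7/17)·1 + (4/17)·10 = 32/17
E[X²] = (5/17)·9 + (1/17)·0 + (7/17)·1 + (4/17)·100 = 452/17
Var(X) = 452/17 − (32/17)² = 6660/289

6660/289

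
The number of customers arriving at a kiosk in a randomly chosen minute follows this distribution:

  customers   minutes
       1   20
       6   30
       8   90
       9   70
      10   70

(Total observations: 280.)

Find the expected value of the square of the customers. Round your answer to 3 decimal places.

Total = 280, so P(customers=1) = 20/280, etc.
E[X²] = (1/14)·1 + (3/28)·36 + (9/28)·64 + (1/4)·81 + (1/4)·100
     = 279/4 ≈ 69.750

69.750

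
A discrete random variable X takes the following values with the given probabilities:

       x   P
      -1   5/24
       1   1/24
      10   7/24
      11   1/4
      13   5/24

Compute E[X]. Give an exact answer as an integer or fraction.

197/24

E[X] = (5/24)·(-1) + (1/24)·1 + (7/24)·10 + (1/4)·11 + (5/24)·13
     = 197/24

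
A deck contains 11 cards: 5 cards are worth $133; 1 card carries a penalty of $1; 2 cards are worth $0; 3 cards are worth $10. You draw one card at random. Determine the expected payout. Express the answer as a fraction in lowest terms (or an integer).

694/11 dollars

E[payout] = (5/11)·133 + (1/11)·(-1) + (2/11)·0 + (3/11)·10 = 694/11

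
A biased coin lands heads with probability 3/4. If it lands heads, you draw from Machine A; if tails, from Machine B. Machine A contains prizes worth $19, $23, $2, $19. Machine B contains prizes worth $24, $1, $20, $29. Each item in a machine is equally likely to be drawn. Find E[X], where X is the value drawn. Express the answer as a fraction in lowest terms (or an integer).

263/16 dollars

E[X | Machine A] = (19 + 23 + 2 + 19)/4 = 63/4
E[X | Machine B] = (24 + 1 + 20 + 29)/4 = 37/2
E[X] = (3/4)·63/4 + (1/4)·37/2 = 263/16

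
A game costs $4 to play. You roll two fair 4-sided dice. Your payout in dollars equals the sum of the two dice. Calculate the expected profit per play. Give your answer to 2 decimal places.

$1.00

Distribution of the sum of the two dice: 2 w.p. 1/16, 3 w.p. 1/8, 4 w.p. 3/16, 5 w.p. 1/4, 6 w.p. 3/16, 7 w.p. 1/8, …
E[payout] = (1/16)·2 + (1/8)·3 + (3/16)·4 + (1/4)·5 + (3/16)·6 + (1/8)·7 + (1/16)·8 = 5
Expected profit = 5 − 4 = 1 ≈ $1.00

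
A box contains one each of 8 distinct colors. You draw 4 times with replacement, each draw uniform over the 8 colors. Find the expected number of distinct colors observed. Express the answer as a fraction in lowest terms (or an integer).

1695/512

Let Xⱼ=1 if type j appears at least once. P(Xⱼ=1) = 1 − ((8−1)/8)^4 = 1695/4096.
E[#distinct] = 8·1695/4096 = 1695/512.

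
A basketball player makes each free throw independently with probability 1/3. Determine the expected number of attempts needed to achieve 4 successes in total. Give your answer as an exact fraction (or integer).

By linearity (sum of 4 independent geometric waits), E[trials] = 4/p = 4/(1/3) = 12.

12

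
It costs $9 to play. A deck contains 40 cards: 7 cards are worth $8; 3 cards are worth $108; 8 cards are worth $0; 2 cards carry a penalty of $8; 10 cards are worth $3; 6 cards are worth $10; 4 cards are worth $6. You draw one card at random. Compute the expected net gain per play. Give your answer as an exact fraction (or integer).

E[payout] = (7/40)·8 + (3/40)·108 + (8/40)·0 + (2/40)·(-8) + (10/40)·3 + (6/40)·10 + (4/40)·6 = 239/20
Expected profit = 239/20 − 9 = 59/20

59/20 dollars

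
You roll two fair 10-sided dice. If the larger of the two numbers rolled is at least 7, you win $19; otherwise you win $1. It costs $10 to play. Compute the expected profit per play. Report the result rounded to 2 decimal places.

$2.52

E[payout] = (9/25)·1 + (16/25)·19 = 313/25
Expected profit = 313/25 − 10 = 63/25 ≈ $2.52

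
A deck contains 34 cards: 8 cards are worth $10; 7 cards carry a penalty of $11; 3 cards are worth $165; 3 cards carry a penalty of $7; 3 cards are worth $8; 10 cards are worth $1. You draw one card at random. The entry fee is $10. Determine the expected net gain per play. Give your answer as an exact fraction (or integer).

171/34 dollars

E[payout] = (8/34)·10 + (7/34)·(-11) + (3/34)·165 + (3/34)·(-7) + (3/34)·8 + (10/34)·1 = 511/34
Expected profit = 511/34 − 10 = 171/34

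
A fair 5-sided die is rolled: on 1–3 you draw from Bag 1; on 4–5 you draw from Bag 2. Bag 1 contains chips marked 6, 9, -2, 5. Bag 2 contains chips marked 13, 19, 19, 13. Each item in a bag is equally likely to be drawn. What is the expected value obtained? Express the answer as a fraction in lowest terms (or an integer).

91/10

E[X | Bag 1] = (6 + 9 − 2 + 5)/4 = 9/2
E[X | Bag 2] = (13 + 19 + 19 + 13)/4 = 16
E[X] = (3/5)·9/2 + (2/5)·16 = 91/10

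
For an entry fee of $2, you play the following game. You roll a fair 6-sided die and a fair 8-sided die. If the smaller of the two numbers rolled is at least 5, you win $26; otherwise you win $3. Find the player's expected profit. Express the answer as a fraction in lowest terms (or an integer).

29/6 dollars

E[payout] = (5/6)·3 + (1/6)·26 = 41/6
Expected profit = 41/6 − 2 = 29/6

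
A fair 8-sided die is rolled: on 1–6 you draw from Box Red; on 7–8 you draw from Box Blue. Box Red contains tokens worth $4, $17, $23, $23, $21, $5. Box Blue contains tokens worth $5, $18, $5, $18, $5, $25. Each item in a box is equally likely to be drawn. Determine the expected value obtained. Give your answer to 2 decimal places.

$14.79

E[X | Box Red] = (4 + 17 + 23 + 23 + 21 + 5)/6 = 31/2
E[X | Box Blue] = (5 + 18 + 5 + 18 + 5 + 25)/6 = 38/3
E[X] = (3/4)·31/2 + (1/4)·38/3 = 355/24 ≈ 14.79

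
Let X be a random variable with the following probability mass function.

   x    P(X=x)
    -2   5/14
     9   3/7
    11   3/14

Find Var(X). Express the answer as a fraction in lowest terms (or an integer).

891/28

E[X] = (5/14)·(-2) + (3/7)·9 + (3/14)·11 = 11/2
E[X²] = (5/14)·4 + (3/7)·81 + (3/14)·121 = 869/14
Var(X) = 869/14 − (11/2)² = 891/28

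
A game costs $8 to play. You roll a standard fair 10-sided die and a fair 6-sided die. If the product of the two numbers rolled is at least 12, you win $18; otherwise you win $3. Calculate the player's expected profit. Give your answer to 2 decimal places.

E[payout] = (23/60)·3 + (37/60)·18 = 49/4
Expected profit = 49/4 − 8 = 17/4 ≈ $4.25

$4.25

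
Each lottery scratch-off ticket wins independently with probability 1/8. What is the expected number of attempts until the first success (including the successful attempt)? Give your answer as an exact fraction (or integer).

8

For a geometric distribution, E[trials] = 1/p = 1/(1/8) = 8.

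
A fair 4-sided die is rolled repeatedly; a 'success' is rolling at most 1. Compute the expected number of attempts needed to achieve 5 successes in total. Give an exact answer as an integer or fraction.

20

By linearity (sum of 5 independent geometric waits), E[trials] = 5/p = 5/(1/4) = 20.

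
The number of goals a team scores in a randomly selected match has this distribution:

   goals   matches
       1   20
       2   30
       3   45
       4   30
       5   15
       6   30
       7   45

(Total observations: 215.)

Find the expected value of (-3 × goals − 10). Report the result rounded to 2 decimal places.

-22.63

Total = 215, so P(goals=1) = 20/215, etc.
E[-3x-10] = (4/43)·(-13) + (6/43)·(-16) + (9/43)·(-19) + (6/43)·(-22) + (3/43)·(-25) + (6/43)·(-28) + (9/43)·(-31)
     = -973/43 ≈ -22.63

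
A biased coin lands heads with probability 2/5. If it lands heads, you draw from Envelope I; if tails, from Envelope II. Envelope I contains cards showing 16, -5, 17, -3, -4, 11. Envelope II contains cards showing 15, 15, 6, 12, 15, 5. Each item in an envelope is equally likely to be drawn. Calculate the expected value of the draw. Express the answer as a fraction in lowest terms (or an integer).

134/15

E[X | Envelope I] = (16 − 5 + 17 − 3 − 4 + 11)/6 = 16/3
E[X | Envelope II] = (15 + 15 + 6 + 12 + 15 + 5)/6 = 34/3
E[X] = (2/5)·16/3 + (3/5)·34/3 = 134/15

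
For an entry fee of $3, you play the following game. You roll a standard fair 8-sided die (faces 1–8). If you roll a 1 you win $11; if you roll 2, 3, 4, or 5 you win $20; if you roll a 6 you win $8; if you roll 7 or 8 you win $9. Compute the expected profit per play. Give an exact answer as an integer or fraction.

93/8 dollars

E[payout] = (1/8)·8 + (1/4)·9 + (1/8)·11 + (1/2)·20 = 117/8
Expected profit = 117/8 − 3 = 93/8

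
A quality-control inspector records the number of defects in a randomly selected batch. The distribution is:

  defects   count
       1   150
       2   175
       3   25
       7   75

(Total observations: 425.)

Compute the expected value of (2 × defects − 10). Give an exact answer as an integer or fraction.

Total = 425, so P(defects=1) = 150/425, etc.
E[2x-10] = (6/17)·(-8) + (7/17)·(-6) + (1/17)·(-4) + (3/17)·4
     = -82/17

-82/17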